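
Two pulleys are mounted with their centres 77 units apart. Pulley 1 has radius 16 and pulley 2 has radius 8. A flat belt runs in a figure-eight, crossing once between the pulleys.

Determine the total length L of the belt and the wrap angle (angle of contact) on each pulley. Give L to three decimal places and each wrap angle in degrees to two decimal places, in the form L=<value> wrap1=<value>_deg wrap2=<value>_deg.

crossed belt: β = asin((r1+r2)/C) = asin(24/77) = 18.1610°
wrap1 = wrap2 = π + 2β = 216.3220°
tangent length = C·cosβ = 73.1642
L = (r1+r2)·wrap + 2·C·cosβ = 24·3.7755 + 2·73.1642 = 236.9411

L=236.941 wrap1=216.32_deg wrap2=216.32_deg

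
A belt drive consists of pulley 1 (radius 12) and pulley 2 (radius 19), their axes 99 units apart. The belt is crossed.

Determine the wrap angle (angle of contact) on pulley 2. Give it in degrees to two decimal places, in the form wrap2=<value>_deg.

crossed belt: β = asin((r1+r2)/C) = asin(31/99) = 18.2480°
wrap1 = wrap2 = π + 2β = 216.4961°

wrap2=216.50_deg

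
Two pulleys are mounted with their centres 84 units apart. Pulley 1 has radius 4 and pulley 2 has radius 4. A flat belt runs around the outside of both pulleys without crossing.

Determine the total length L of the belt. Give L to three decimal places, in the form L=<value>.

open belt: β = asin((r2−r1)/C) = asin(0/84) = 0.0000°
wrap1 = π − 2β = 180.0000°
wrap2 = π + 2β = 180.0000°
tangent length = C·cosβ = 84.0000
L = r1·wrap1 + r2·wrap2 + 2·C·cosβ = 4·3.1416 + 4·3.1416 + 2·84.0000 = 193.1327

L=193.133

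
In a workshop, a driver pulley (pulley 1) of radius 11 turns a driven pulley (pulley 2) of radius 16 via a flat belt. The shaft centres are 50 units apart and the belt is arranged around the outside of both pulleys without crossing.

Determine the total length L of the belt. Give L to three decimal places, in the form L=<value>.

L=185.323

open belt: β = asin((r2−r1)/C) = asin(5/50) = 5.7392°
wrap1 = π − 2β = 168.5217°
wrap2 = π + 2β = 191.4783°
tangent length = C·cosβ = 49.7494
L = r1·wrap1 + r2·wrap2 + 2·C·cosβ = 11·2.9413 + 16·3.3419 + 2·49.7494 = 185.3234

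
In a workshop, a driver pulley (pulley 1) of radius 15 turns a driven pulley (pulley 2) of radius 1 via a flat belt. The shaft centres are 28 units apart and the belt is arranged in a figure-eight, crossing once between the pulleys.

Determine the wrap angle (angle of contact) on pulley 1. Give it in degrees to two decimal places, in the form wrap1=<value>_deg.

crossed belt: β = asin((r1+r2)/C) = asin(16/28) = 34.8499°
wrap1 = wrap2 = π + 2β = 249.6998°

wrap1=249.70_deg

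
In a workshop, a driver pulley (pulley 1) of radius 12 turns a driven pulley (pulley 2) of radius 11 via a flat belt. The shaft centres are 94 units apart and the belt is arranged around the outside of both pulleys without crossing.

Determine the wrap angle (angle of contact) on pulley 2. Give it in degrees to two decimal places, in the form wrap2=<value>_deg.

open belt: β = asin((r2−r1)/C) = asin(-1/94) = -0.6095°
wrap1 = π − 2β = 181.2191°
wrap2 = π + 2β = 178.7809°

wrap2=178.78_deg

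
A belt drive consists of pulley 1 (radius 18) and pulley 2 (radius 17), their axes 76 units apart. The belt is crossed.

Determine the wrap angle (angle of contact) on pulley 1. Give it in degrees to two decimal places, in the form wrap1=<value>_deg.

wrap1=234.84_deg

crossed belt: β = asin((r1+r2)/C) = asin(35/76) = 27.4211°
wrap1 = wrap2 = π + 2β = 234.8421°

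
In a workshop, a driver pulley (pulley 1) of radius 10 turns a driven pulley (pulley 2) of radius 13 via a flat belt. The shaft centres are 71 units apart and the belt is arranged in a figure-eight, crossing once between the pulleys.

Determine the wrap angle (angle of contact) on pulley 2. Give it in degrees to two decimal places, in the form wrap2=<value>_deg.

crossed belt: β = asin((r1+r2)/C) = asin(23/71) = 18.9016°
wrap1 = wrap2 = π + 2β = 217.8032°

wrap2=217.80_deg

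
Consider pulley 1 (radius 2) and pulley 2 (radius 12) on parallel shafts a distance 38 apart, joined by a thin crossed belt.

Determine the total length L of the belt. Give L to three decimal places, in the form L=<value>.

L=125.201

crossed belt: β = asin((r1+r2)/C) = asin(14/38) = 21.6183°
wrap1 = wrap2 = π + 2β = 223.2365°
tangent length = C·cosβ = 35.3270
L = (r1+r2)·wrap + 2·C·cosβ = 14·3.8962 + 2·35.3270 = 125.2011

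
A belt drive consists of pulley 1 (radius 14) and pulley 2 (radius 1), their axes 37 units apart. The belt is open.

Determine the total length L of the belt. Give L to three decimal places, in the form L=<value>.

open belt: β = asin((r2−r1)/C) = asin(-13/37) = -20.5700°
wrap1 = π − 2β = 221.1400°
wrap2 = π + 2β = 138.8600°
tangent length = C·cosβ = 34.6410
L = r1·wrap1 + r2·wrap2 + 2·C·cosβ = 14·3.8596 + 1·2.4236 + 2·34.6410 = 125.7403

L=125.740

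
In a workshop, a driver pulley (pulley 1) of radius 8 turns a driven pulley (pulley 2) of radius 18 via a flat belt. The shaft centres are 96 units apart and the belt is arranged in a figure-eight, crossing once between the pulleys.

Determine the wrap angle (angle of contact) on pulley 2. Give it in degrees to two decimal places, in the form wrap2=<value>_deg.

wrap2=211.43_deg

crossed belt: β = asin((r1+r2)/C) = asin(26/96) = 15.7139°
wrap1 = wrap2 = π + 2β = 211.4277°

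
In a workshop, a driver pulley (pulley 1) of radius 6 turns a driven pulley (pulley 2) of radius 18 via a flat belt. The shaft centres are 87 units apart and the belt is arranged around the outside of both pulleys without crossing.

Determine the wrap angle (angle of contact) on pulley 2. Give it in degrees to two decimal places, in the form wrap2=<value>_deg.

wrap2=195.86_deg

open belt: β = asin((r2−r1)/C) = asin(12/87) = 7.9281°
wrap1 = π − 2β = 164.1437°
wrap2 = π + 2β = 195.8563°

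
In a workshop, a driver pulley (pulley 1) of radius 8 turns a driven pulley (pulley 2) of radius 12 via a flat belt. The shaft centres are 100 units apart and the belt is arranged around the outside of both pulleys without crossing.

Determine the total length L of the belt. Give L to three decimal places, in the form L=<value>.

open belt: β = asin((r2−r1)/C) = asin(4/100) = 2.2924°
wrap1 = π − 2β = 175.4151°
wrap2 = π + 2β = 184.5849°
tangent length = C·cosβ = 99.9200
L = r1·wrap1 + r2·wrap2 + 2·C·cosβ = 8·3.0616 + 12·3.2216 + 2·99.9200 = 262.9919

L=262.992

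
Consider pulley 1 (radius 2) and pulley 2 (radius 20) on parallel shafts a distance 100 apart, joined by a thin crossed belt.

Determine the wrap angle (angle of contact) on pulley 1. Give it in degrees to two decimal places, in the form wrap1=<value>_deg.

crossed belt: β = asin((r1+r2)/C) = asin(22/100) = 12.7090°
wrap1 = wrap2 = π + 2β = 205.4181°

wrap1=205.42_deg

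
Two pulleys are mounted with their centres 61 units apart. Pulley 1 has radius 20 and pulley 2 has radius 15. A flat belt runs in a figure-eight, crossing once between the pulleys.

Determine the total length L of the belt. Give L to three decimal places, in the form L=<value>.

crossed belt: β = asin((r1+r2)/C) = asin(35/61) = 35.0136°
wrap1 = wrap2 = π + 2β = 250.0271°
tangent length = C·cosβ = 49.9600
L = (r1+r2)·wrap + 2·C·cosβ = 35·4.3638 + 2·49.9600 = 252.6529

L=252.653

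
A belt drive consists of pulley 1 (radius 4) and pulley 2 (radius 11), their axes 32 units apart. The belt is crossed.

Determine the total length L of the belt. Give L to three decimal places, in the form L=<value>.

crossed belt: β = asin((r1+r2)/C) = asin(15/32) = 27.9532°
wrap1 = wrap2 = π + 2β = 235.9064°
tangent length = C·cosβ = 28.2666
L = (r1+r2)·wrap + 2·C·cosβ = 15·4.1173 + 2·28.2666 = 118.2933

L=118.293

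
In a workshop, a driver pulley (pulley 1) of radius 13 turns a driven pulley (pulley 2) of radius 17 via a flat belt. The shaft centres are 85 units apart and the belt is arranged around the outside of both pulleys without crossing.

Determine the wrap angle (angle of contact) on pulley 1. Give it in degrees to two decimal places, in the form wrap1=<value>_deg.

wrap1=174.61_deg

open belt: β = asin((r2−r1)/C) = asin(4/85) = 2.6973°
wrap1 = π − 2β = 174.6055°
wrap2 = π + 2β = 185.3945°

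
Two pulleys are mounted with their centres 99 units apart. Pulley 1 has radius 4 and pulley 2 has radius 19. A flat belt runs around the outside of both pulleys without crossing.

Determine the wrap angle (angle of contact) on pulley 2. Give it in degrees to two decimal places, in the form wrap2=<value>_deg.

wrap2=197.43_deg

open belt: β = asin((r2−r1)/C) = asin(15/99) = 8.7147°
wrap1 = π − 2β = 162.5705°
wrap2 = π + 2β = 197.4295°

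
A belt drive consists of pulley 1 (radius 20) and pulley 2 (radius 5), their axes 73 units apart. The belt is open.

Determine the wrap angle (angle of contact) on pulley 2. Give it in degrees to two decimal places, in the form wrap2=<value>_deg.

open belt: β = asin((r2−r1)/C) = asin(-15/73) = -11.8576°
wrap1 = π − 2β = 203.7151°
wrap2 = π + 2β = 156.2849°

wrap2=156.28_deg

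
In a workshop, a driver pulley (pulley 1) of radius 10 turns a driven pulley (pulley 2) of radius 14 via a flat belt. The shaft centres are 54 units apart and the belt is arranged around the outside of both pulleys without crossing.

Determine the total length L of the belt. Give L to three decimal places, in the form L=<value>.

open belt: β = asin((r2−r1)/C) = asin(4/54) = 4.2480°
wrap1 = π − 2β = 171.5040°
wrap2 = π + 2β = 188.4960°
tangent length = C·cosβ = 53.8516
L = r1·wrap1 + r2·wrap2 + 2·C·cosβ = 10·2.9933 + 14·3.2899 + 2·53.8516 = 183.6947

L=183.695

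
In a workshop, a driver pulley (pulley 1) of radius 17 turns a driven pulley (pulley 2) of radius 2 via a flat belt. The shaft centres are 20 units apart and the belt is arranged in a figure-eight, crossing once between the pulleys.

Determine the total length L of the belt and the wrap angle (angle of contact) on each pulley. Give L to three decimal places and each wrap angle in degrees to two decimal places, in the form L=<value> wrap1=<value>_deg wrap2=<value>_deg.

crossed belt: β = asin((r1+r2)/C) = asin(19/20) = 71.8051°
wrap1 = wrap2 = π + 2β = 323.6103°
tangent length = C·cosβ = 6.2450
L = (r1+r2)·wrap + 2·C·cosβ = 19·5.6481 + 2·6.2450 = 119.8032

L=119.803 wrap1=323.61_deg wrap2=323.61_deg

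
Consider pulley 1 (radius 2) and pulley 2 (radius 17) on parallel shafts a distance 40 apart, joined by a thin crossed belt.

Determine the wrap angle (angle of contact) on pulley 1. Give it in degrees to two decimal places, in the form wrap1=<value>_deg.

crossed belt: β = asin((r1+r2)/C) = asin(19/40) = 28.3594°
wrap1 = wrap2 = π + 2β = 236.7187°

wrap1=236.72_deg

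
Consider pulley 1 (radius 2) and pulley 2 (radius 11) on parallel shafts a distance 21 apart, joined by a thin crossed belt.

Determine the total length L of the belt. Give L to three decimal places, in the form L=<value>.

crossed belt: β = asin((r1+r2)/C) = asin(13/21) = 38.2466°
wrap1 = wrap2 = π + 2β = 256.4932°
tangent length = C·cosβ = 16.4924
L = (r1+r2)·wrap + 2·C·cosβ = 13·4.4767 + 2·16.4924 = 91.1813

L=91.181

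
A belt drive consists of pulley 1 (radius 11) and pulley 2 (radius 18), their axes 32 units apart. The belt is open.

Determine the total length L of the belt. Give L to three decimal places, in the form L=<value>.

L=156.644

open belt: β = asin((r2−r1)/C) = asin(7/32) = 12.6356°
wrap1 = π − 2β = 154.7287°
wrap2 = π + 2β = 205.2713°
tangent length = C·cosβ = 31.2250
L = r1·wrap1 + r2·wrap2 + 2·C·cosβ = 11·2.7005 + 18·3.5827 + 2·31.2250 = 156.6436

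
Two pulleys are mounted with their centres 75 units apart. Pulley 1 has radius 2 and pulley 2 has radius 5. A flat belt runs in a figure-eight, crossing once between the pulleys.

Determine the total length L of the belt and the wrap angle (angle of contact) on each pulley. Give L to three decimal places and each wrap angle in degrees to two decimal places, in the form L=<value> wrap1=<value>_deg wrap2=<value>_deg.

L=172.645 wrap1=190.71_deg wrap2=190.71_deg

crossed belt: β = asin((r1+r2)/C) = asin(7/75) = 5.3554°
wrap1 = wrap2 = π + 2β = 190.7108°
tangent length = C·cosβ = 74.6726
L = (r1+r2)·wrap + 2·C·cosβ = 7·3.3285 + 2·74.6726 = 172.6450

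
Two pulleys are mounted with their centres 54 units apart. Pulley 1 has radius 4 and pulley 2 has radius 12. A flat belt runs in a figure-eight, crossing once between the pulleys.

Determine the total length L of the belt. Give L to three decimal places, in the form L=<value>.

L=163.042

crossed belt: β = asin((r1+r2)/C) = asin(16/54) = 17.2353°
wrap1 = wrap2 = π + 2β = 214.4706°
tangent length = C·cosβ = 51.5752
L = (r1+r2)·wrap + 2·C·cosβ = 16·3.7432 + 2·51.5752 = 163.0419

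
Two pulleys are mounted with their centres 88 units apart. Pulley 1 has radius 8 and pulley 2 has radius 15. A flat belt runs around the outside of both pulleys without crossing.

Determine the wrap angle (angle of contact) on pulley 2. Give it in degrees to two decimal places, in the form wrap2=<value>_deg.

wrap2=189.12_deg

open belt: β = asin((r2−r1)/C) = asin(7/88) = 4.5624°
wrap1 = π − 2β = 170.8751°
wrap2 = π + 2β = 189.1249°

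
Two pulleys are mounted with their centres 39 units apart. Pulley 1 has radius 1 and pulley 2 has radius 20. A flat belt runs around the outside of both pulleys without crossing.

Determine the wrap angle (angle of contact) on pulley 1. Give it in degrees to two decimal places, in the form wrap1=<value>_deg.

wrap1=121.69_deg

open belt: β = asin((r2−r1)/C) = asin(19/39) = 29.1554°
wrap1 = π − 2β = 121.6893°
wrap2 = π + 2β = 238.3107°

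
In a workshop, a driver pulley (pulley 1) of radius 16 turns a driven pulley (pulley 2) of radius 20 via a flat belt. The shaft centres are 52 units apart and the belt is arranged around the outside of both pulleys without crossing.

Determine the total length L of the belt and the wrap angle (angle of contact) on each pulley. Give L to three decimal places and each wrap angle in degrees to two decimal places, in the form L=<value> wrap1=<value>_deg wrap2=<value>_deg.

L=217.405 wrap1=171.18_deg wrap2=188.82_deg

open belt: β = asin((r2−r1)/C) = asin(4/52) = 4.4117°
wrap1 = π − 2β = 171.1765°
wrap2 = π + 2β = 188.8235°
tangent length = C·cosβ = 51.8459
L = r1·wrap1 + r2·wrap2 + 2·C·cosβ = 16·2.9876 + 20·3.2956 + 2·51.8459 = 217.4052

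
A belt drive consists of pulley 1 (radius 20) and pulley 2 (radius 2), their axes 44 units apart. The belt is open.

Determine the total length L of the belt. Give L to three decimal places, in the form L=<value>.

open belt: β = asin((r2−r1)/C) = asin(-18/44) = -24.1477°
wrap1 = π − 2β = 228.2955°
wrap2 = π + 2β = 131.7045°
tangent length = C·cosβ = 40.1497
L = r1·wrap1 + r2·wrap2 + 2·C·cosβ = 20·3.9845 + 2·2.2987 + 2·40.1497 = 164.5870

L=164.587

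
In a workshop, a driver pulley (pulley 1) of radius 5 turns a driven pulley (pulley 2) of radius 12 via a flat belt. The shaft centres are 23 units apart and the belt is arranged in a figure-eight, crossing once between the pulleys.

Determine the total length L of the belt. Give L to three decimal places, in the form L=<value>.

crossed belt: β = asin((r1+r2)/C) = asin(17/23) = 47.6574°
wrap1 = wrap2 = π + 2β = 275.3148°
tangent length = C·cosβ = 15.4919
L = (r1+r2)·wrap + 2·C·cosβ = 17·4.8051 + 2·15.4919 = 112.6714

L=112.671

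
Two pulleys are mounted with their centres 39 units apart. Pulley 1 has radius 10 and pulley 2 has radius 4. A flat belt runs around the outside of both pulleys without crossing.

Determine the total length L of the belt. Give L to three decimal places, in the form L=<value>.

open belt: β = asin((r2−r1)/C) = asin(-6/39) = -8.8499°
wrap1 = π − 2β = 197.6998°
wrap2 = π + 2β = 162.3002°
tangent length = C·cosβ = 38.5357
L = r1·wrap1 + r2·wrap2 + 2·C·cosβ = 10·3.4505 + 4·2.8327 + 2·38.5357 = 122.9072

L=122.907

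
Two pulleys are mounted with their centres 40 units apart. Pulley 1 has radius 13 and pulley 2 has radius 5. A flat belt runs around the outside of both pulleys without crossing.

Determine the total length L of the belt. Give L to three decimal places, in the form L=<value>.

open belt: β = asin((r2−r1)/C) = asin(-8/40) = -11.5370°
wrap1 = π − 2β = 203.0739°
wrap2 = π + 2β = 156.9261°
tangent length = C·cosβ = 39.1918
L = r1·wrap1 + r2·wrap2 + 2·C·cosβ = 13·3.5443 + 5·2.7389 + 2·39.1918 = 138.1541

L=138.154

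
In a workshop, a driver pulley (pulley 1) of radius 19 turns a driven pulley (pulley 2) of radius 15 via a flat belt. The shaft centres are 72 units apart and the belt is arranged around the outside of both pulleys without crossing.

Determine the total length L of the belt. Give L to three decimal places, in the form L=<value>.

L=251.036

open belt: β = asin((r2−r1)/C) = asin(-4/72) = -3.1847°
wrap1 = π − 2β = 186.3695°
wrap2 = π + 2β = 173.6305°
tangent length = C·cosβ = 71.8888
L = r1·wrap1 + r2·wrap2 + 2·C·cosβ = 19·3.2528 + 15·3.0304 + 2·71.8888 = 251.0364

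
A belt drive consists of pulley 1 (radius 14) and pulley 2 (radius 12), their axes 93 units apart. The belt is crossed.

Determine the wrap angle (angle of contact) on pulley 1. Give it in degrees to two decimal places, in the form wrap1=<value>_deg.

wrap1=212.47_deg

crossed belt: β = asin((r1+r2)/C) = asin(26/93) = 16.2345°
wrap1 = wrap2 = π + 2β = 212.4691°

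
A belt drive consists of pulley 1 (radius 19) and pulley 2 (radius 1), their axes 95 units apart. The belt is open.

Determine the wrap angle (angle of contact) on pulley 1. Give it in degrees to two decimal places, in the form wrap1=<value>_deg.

wrap1=201.84_deg

open belt: β = asin((r2−r1)/C) = asin(-18/95) = -10.9221°
wrap1 = π − 2β = 201.8441°
wrap2 = π + 2β = 158.1559°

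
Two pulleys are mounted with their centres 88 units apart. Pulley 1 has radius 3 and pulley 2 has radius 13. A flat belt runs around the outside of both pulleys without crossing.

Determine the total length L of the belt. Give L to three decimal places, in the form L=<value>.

open belt: β = asin((r2−r1)/C) = asin(10/88) = 6.5250°
wrap1 = π − 2β = 166.9500°
wrap2 = π + 2β = 193.0500°
tangent length = C·cosβ = 87.4300
L = r1·wrap1 + r2·wrap2 + 2·C·cosβ = 3·2.9138 + 13·3.3694 + 2·87.4300 = 227.4031

L=227.403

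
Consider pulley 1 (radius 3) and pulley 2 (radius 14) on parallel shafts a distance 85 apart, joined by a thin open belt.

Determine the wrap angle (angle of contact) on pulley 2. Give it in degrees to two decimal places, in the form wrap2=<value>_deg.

open belt: β = asin((r2−r1)/C) = asin(11/85) = 7.4356°
wrap1 = π − 2β = 165.1288°
wrap2 = π + 2β = 194.8712°

wrap2=194.87_deg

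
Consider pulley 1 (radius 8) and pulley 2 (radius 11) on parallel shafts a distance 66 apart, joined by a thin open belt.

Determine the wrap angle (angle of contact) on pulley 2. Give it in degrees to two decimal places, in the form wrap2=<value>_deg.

open belt: β = asin((r2−r1)/C) = asin(3/66) = 2.6053°
wrap1 = π − 2β = 174.7895°
wrap2 = π + 2β = 185.2105°

wrap2=185.21_deg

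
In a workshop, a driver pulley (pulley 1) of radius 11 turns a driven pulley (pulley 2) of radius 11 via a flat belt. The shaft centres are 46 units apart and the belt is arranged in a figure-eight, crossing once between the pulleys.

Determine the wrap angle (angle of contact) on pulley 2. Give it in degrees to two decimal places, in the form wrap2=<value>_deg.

crossed belt: β = asin((r1+r2)/C) = asin(22/46) = 28.5719°
wrap1 = wrap2 = π + 2β = 237.1438°

wrap2=237.14_deg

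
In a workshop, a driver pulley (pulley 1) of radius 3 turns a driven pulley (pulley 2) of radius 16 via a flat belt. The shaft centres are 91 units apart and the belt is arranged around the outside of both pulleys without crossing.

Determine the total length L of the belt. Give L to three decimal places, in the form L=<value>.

open belt: β = asin((r2−r1)/C) = asin(13/91) = 8.2132°
wrap1 = π − 2β = 163.5736°
wrap2 = π + 2β = 196.4264°
tangent length = C·cosβ = 90.0666
L = r1·wrap1 + r2·wrap2 + 2·C·cosβ = 3·2.8549 + 16·3.4283 + 2·90.0666 = 243.5506

L=243.551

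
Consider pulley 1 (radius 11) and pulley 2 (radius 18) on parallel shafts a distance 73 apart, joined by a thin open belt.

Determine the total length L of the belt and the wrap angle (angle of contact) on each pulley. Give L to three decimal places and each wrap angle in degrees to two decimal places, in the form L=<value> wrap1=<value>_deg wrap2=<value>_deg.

open belt: β = asin((r2−r1)/C) = asin(7/73) = 5.5026°
wrap1 = π − 2β = 168.9949°
wrap2 = π + 2β = 191.0051°
tangent length = C·cosβ = 72.6636
L = r1·wrap1 + r2·wrap2 + 2·C·cosβ = 11·2.9495 + 18·3.3337 + 2·72.6636 = 237.7779

L=237.778 wrap1=168.99_deg wrap2=191.01_deg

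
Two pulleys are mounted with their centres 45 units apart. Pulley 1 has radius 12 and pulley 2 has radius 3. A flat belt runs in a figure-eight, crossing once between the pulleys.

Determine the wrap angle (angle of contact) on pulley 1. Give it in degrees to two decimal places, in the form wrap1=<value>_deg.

crossed belt: β = asin((r1+r2)/C) = asin(15/45) = 19.4712°
wrap1 = wrap2 = π + 2β = 218.9424°

wrap1=218.94_deg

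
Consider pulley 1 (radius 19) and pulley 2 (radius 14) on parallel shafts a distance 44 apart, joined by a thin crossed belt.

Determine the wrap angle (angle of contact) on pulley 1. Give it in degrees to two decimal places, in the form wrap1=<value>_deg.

crossed belt: β = asin((r1+r2)/C) = asin(33/44) = 48.5904°
wrap1 = wrap2 = π + 2β = 277.1808°

wrap1=277.18_deg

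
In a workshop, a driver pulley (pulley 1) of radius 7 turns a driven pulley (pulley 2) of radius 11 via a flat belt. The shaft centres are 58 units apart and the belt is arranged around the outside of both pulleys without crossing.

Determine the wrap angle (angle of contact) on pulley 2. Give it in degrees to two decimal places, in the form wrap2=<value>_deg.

wrap2=187.91_deg

open belt: β = asin((r2−r1)/C) = asin(4/58) = 3.9546°
wrap1 = π − 2β = 172.0909°
wrap2 = π + 2β = 187.9091°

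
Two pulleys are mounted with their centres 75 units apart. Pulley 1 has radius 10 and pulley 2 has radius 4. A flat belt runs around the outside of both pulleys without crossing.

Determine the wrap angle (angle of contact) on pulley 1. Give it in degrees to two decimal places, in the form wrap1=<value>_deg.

wrap1=189.18_deg

open belt: β = asin((r2−r1)/C) = asin(-6/75) = -4.5886°
wrap1 = π − 2β = 189.1771°
wrap2 = π + 2β = 170.8229°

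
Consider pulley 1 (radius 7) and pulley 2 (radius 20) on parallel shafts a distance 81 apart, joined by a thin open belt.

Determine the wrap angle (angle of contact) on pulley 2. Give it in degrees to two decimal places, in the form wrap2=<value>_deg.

wrap2=198.47_deg

open belt: β = asin((r2−r1)/C) = asin(13/81) = 9.2356°
wrap1 = π − 2β = 161.5289°
wrap2 = π + 2β = 198.4711°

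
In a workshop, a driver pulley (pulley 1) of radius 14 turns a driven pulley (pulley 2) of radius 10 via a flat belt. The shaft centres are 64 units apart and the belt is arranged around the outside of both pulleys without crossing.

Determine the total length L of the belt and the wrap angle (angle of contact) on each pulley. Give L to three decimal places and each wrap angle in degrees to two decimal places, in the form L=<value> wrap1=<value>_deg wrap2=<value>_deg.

L=203.648 wrap1=187.17_deg wrap2=172.83_deg

open belt: β = asin((r2−r1)/C) = asin(-4/64) = -3.5833°
wrap1 = π − 2β = 187.1666°
wrap2 = π + 2β = 172.8334°
tangent length = C·cosβ = 63.8749
L = r1·wrap1 + r2·wrap2 + 2·C·cosβ = 14·3.2667 + 10·3.0165 + 2·63.8749 = 203.6483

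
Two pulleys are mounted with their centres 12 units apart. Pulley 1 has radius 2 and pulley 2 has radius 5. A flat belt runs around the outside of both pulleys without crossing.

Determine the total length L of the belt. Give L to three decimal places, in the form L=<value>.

open belt: β = asin((r2−r1)/C) = asin(3/12) = 14.4775°
wrap1 = π − 2β = 151.0450°
wrap2 = π + 2β = 208.9550°
tangent length = C·cosβ = 11.6190
L = r1·wrap1 + r2·wrap2 + 2·C·cosβ = 2·2.6362 + 5·3.6470 + 2·11.6190 = 46.7451

L=46.745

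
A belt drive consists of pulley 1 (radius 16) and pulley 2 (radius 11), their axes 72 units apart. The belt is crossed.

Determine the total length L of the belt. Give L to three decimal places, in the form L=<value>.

crossed belt: β = asin((r1+r2)/C) = asin(27/72) = 22.0243°
wrap1 = wrap2 = π + 2β = 224.0486°
tangent length = C·cosβ = 66.7458
L = (r1+r2)·wrap + 2·C·cosβ = 27·3.9104 + 2·66.7458 = 239.0720

L=239.072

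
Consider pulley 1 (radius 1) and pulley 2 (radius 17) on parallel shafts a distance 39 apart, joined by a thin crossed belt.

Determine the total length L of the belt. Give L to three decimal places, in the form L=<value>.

crossed belt: β = asin((r1+r2)/C) = asin(18/39) = 27.4864°
wrap1 = wrap2 = π + 2β = 234.9729°
tangent length = C·cosβ = 34.5977
L = (r1+r2)·wrap + 2·C·cosβ = 18·4.1010 + 2·34.5977 = 143.0143

L=143.014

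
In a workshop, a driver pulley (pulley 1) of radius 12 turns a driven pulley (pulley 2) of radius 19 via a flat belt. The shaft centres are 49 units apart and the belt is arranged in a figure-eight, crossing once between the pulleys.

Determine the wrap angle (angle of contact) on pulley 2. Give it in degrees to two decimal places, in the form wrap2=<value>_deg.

wrap2=258.49_deg

crossed belt: β = asin((r1+r2)/C) = asin(31/49) = 39.2461°
wrap1 = wrap2 = π + 2β = 258.4923°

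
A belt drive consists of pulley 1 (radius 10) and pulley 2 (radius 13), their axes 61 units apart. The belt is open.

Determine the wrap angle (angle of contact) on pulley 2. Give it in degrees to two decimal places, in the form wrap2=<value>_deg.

wrap2=185.64_deg

open belt: β = asin((r2−r1)/C) = asin(3/61) = 2.8190°
wrap1 = π − 2β = 174.3621°
wrap2 = π + 2β = 185.6379°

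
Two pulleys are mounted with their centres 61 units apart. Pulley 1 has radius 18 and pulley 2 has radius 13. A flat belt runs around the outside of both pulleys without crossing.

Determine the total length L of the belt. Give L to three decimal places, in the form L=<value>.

L=219.799

open belt: β = asin((r2−r1)/C) = asin(-5/61) = -4.7017°
wrap1 = π − 2β = 189.4033°
wrap2 = π + 2β = 170.5967°
tangent length = C·cosβ = 60.7947
L = r1·wrap1 + r2·wrap2 + 2·C·cosβ = 18·3.3057 + 13·2.9775 + 2·60.7947 = 219.7994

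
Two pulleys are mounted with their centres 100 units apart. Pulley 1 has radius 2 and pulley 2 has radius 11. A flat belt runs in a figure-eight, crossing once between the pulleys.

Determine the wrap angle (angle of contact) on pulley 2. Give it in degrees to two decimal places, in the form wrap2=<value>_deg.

wrap2=194.94_deg

crossed belt: β = asin((r1+r2)/C) = asin(13/100) = 7.4696°
wrap1 = wrap2 = π + 2β = 194.9392°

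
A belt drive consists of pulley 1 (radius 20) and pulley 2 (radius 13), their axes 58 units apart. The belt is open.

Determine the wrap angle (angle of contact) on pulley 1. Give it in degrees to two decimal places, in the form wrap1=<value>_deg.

wrap1=193.86_deg

open belt: β = asin((r2−r1)/C) = asin(-7/58) = -6.9319°
wrap1 = π − 2β = 193.8638°
wrap2 = π + 2β = 166.1362°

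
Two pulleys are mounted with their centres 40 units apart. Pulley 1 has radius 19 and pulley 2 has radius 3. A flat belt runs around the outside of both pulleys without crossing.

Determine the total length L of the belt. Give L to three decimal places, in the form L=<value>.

open belt: β = asin((r2−r1)/C) = asin(-16/40) = -23.5782°
wrap1 = π − 2β = 227.1564°
wrap2 = π + 2β = 132.8436°
tangent length = C·cosβ = 36.6606
L = r1·wrap1 + r2·wrap2 + 2·C·cosβ = 19·3.9646 + 3·2.3186 + 2·36.6606 = 155.6048

L=155.605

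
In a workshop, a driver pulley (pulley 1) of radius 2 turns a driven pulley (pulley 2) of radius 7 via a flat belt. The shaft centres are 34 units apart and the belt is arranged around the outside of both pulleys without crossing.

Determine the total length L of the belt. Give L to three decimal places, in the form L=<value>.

L=97.011

open belt: β = asin((r2−r1)/C) = asin(5/34) = 8.4565°
wrap1 = π − 2β = 163.0870°
wrap2 = π + 2β = 196.9130°
tangent length = C·cosβ = 33.6303
L = r1·wrap1 + r2·wrap2 + 2·C·cosβ = 2·2.8464 + 7·3.4368 + 2·33.6303 = 97.0110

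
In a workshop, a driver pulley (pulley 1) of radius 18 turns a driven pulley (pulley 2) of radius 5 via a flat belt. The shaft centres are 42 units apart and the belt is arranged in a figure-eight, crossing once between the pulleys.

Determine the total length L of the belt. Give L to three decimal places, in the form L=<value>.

crossed belt: β = asin((r1+r2)/C) = asin(23/42) = 33.2038°
wrap1 = wrap2 = π + 2β = 246.4076°
tangent length = C·cosβ = 35.1426
L = (r1+r2)·wrap + 2·C·cosβ = 23·4.3006 + 2·35.1426 = 169.1995

L=169.200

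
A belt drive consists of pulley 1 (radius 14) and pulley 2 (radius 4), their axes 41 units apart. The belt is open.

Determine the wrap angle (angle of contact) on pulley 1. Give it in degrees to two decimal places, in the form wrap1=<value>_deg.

open belt: β = asin((r2−r1)/C) = asin(-10/41) = -14.1170°
wrap1 = π − 2β = 208.2340°
wrap2 = π + 2β = 151.7660°

wrap1=208.23_deg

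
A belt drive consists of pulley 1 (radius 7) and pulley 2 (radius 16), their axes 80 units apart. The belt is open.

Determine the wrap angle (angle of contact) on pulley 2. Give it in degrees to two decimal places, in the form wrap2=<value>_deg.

open belt: β = asin((r2−r1)/C) = asin(9/80) = 6.4594°
wrap1 = π − 2β = 167.0811°
wrap2 = π + 2β = 192.9189°

wrap2=192.92_deg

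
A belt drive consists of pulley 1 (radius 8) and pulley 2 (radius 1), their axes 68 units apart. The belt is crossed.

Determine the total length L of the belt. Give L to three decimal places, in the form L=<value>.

crossed belt: β = asin((r1+r2)/C) = asin(9/68) = 7.6056°
wrap1 = wrap2 = π + 2β = 195.2112°
tangent length = C·cosβ = 67.4018
L = (r1+r2)·wrap + 2·C·cosβ = 9·3.4071 + 2·67.4018 = 165.4673

L=165.467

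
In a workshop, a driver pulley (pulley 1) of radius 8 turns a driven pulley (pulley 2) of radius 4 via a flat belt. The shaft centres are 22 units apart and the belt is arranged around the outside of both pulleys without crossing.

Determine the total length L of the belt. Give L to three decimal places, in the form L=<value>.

open belt: β = asin((r2−r1)/C) = asin(-4/22) = -10.4757°
wrap1 = π − 2β = 200.9514°
wrap2 = π + 2β = 159.0486°
tangent length = C·cosβ = 21.6333
L = r1·wrap1 + r2·wrap2 + 2·C·cosβ = 8·3.5073 + 4·2.7759 + 2·21.6333 = 82.4284

L=82.428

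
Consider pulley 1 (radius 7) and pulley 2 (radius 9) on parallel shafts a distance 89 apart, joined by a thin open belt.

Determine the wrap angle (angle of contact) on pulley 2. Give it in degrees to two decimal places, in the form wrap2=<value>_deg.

wrap2=182.58_deg

open belt: β = asin((r2−r1)/C) = asin(2/89) = 1.2877°
wrap1 = π − 2β = 177.4247°
wrap2 = π + 2β = 182.5753°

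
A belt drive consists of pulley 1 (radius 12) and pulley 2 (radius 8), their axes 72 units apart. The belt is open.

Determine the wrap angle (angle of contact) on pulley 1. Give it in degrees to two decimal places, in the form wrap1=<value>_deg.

wrap1=186.37_deg

open belt: β = asin((r2−r1)/C) = asin(-4/72) = -3.1847°
wrap1 = π − 2β = 186.3695°
wrap2 = π + 2β = 173.6305°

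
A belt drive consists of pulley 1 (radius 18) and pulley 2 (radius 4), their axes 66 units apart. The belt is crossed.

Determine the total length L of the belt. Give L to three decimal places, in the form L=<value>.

L=208.519

crossed belt: β = asin((r1+r2)/C) = asin(22/66) = 19.4712°
wrap1 = wrap2 = π + 2β = 218.9424°
tangent length = C·cosβ = 62.2254
L = (r1+r2)·wrap + 2·C·cosβ = 22·3.8213 + 2·62.2254 = 208.5187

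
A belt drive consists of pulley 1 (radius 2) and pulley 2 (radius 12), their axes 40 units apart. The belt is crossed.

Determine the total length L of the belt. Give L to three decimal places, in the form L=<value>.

L=128.934

crossed belt: β = asin((r1+r2)/C) = asin(14/40) = 20.4873°
wrap1 = wrap2 = π + 2β = 220.9746°
tangent length = C·cosβ = 37.4700
L = (r1+r2)·wrap + 2·C·cosβ = 14·3.8567 + 2·37.4700 = 128.9343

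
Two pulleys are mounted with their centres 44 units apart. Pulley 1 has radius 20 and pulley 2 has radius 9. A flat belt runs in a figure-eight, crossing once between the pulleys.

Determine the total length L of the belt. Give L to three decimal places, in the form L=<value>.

crossed belt: β = asin((r1+r2)/C) = asin(29/44) = 41.2306°
wrap1 = wrap2 = π + 2β = 262.4612°
tangent length = C·cosβ = 33.0908
L = (r1+r2)·wrap + 2·C·cosβ = 29·4.5808 + 2·33.0908 = 199.0251

L=199.025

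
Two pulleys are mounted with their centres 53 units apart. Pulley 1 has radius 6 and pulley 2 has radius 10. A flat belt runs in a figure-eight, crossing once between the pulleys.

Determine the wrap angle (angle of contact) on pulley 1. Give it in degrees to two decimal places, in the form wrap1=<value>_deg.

wrap1=215.14_deg

crossed belt: β = asin((r1+r2)/C) = asin(16/53) = 17.5710°
wrap1 = wrap2 = π + 2β = 215.1419°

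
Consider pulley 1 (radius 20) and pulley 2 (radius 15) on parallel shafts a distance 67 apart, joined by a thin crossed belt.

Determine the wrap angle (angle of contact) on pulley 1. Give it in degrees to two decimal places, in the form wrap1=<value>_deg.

wrap1=242.99_deg

crossed belt: β = asin((r1+r2)/C) = asin(35/67) = 31.4926°
wrap1 = wrap2 = π + 2β = 242.9851°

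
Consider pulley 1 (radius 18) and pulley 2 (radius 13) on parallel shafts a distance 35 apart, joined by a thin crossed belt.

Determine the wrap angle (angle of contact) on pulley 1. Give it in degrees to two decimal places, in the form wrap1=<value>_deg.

wrap1=304.68_deg

crossed belt: β = asin((r1+r2)/C) = asin(31/35) = 62.3396°
wrap1 = wrap2 = π + 2β = 304.6791°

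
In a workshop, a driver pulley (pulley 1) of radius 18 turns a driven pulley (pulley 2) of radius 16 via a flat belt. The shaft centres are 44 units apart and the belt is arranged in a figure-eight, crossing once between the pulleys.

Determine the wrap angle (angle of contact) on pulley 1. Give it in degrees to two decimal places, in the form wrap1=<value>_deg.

wrap1=281.20_deg

crossed belt: β = asin((r1+r2)/C) = asin(34/44) = 50.5994°
wrap1 = wrap2 = π + 2β = 281.1989°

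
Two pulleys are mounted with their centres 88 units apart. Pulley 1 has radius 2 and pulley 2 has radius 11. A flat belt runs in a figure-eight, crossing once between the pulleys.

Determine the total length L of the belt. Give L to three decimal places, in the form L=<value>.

L=218.765

crossed belt: β = asin((r1+r2)/C) = asin(13/88) = 8.4952°
wrap1 = wrap2 = π + 2β = 196.9905°
tangent length = C·cosβ = 87.0345
L = (r1+r2)·wrap + 2·C·cosβ = 13·3.4381 + 2·87.0345 = 218.7647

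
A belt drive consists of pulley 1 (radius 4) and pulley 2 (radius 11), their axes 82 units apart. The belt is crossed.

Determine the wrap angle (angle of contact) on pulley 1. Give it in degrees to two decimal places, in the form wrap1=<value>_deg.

wrap1=201.08_deg

crossed belt: β = asin((r1+r2)/C) = asin(15/82) = 10.5403°
wrap1 = wrap2 = π + 2β = 201.0806°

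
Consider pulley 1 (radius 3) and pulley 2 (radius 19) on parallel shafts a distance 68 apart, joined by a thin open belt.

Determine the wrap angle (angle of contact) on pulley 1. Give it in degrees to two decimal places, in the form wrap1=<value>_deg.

open belt: β = asin((r2−r1)/C) = asin(16/68) = 13.6090°
wrap1 = π − 2β = 152.7821°
wrap2 = π + 2β = 207.2179°

wrap1=152.78_deg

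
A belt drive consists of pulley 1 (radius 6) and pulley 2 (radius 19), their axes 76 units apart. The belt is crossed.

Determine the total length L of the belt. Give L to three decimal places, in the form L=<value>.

L=238.840

crossed belt: β = asin((r1+r2)/C) = asin(25/76) = 19.2049°
wrap1 = wrap2 = π + 2β = 218.4098°
tangent length = C·cosβ = 71.7705
L = (r1+r2)·wrap + 2·C·cosβ = 25·3.8120 + 2·71.7705 = 238.8402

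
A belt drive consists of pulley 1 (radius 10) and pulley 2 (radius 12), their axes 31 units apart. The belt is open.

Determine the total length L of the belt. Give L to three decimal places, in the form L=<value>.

open belt: β = asin((r2−r1)/C) = asin(2/31) = 3.6991°
wrap1 = π − 2β = 172.6019°
wrap2 = π + 2β = 187.3981°
tangent length = C·cosβ = 30.9354
L = r1·wrap1 + r2·wrap2 + 2·C·cosβ = 10·3.0125 + 12·3.2707 + 2·30.9354 = 131.2441

L=131.244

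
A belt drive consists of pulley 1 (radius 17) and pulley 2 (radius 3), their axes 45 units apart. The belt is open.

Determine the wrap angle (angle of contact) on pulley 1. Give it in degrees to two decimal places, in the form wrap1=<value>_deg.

open belt: β = asin((r2−r1)/C) = asin(-14/45) = -18.1262°
wrap1 = π − 2β = 216.2524°
wrap2 = π + 2β = 143.7476°

wrap1=216.25_deg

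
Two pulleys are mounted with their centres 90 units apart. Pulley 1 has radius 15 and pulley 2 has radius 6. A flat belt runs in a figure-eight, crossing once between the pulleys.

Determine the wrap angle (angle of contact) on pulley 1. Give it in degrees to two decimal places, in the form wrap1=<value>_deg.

crossed belt: β = asin((r1+r2)/C) = asin(21/90) = 13.4934°
wrap1 = wrap2 = π + 2β = 206.9868°

wrap1=206.99_deg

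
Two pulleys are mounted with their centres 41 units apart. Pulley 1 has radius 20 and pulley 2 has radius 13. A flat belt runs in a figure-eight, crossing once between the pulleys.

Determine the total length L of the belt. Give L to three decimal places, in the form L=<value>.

L=214.076

crossed belt: β = asin((r1+r2)/C) = asin(33/41) = 53.5985°
wrap1 = wrap2 = π + 2β = 287.1970°
tangent length = C·cosβ = 24.3311
L = (r1+r2)·wrap + 2·C·cosβ = 33·5.0125 + 2·24.3311 = 214.0757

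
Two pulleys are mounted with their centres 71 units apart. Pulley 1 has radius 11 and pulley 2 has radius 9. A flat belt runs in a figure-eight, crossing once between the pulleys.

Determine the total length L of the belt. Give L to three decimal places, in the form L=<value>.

L=210.504

crossed belt: β = asin((r1+r2)/C) = asin(20/71) = 16.3611°
wrap1 = wrap2 = π + 2β = 212.7222°
tangent length = C·cosβ = 68.1249
L = (r1+r2)·wrap + 2·C·cosβ = 20·3.7127 + 2·68.1249 = 210.5038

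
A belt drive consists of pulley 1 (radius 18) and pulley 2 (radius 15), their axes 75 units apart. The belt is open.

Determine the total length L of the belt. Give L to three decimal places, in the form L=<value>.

L=253.793

open belt: β = asin((r2−r1)/C) = asin(-3/75) = -2.2924°
wrap1 = π − 2β = 184.5849°
wrap2 = π + 2β = 175.4151°
tangent length = C·cosβ = 74.9400
L = r1·wrap1 + r2·wrap2 + 2·C·cosβ = 18·3.2216 + 15·3.0616 + 2·74.9400 = 253.7926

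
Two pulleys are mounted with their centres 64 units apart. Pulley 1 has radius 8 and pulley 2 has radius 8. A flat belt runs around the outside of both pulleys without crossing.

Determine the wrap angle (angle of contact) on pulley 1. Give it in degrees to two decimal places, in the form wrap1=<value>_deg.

wrap1=180.00_deg

open belt: β = asin((r2−r1)/C) = asin(0/64) = 0.0000°
wrap1 = π − 2β = 180.0000°
wrap2 = π + 2β = 180.0000°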